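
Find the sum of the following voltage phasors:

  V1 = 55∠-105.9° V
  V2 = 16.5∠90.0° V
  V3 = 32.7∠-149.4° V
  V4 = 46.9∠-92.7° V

Step 1 — Convert each phasor to rectangular form:
  V1 = 55·(cos(-105.9°) + j·sin(-105.9°)) = -15.07 - j52.9 V
  V2 = 16.5·(cos(90.0°) + j·sin(90.0°)) = 0 + j16.5 V
  V3 = 32.7·(cos(-149.4°) + j·sin(-149.4°)) = -28.15 - j16.65 V
  V4 = 46.9·(cos(-92.7°) + j·sin(-92.7°)) = -2.209 - j46.85 V
Step 2 — Sum components: V_total = -45.42 - j99.89 V.
Step 3 — Convert to polar: |V_total| = 109.7 V, ∠V_total = -114.5°.

V_total = 109.7∠-114.5° V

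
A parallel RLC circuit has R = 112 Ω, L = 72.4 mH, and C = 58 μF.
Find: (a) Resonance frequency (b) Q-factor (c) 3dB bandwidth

Step 1 — Resonance: ω₀ = 1/√(LC) = 1/√(0.0724·5.8e-05) = 488 rad/s.
Step 2 — f₀ = ω₀/(2π) = 77.67 Hz.
Step 3 — Parallel Q: Q = R/(ω₀L) = 112/(488·0.0724) = 3.17.
Step 4 — Bandwidth: Δω = ω₀/Q = 153.9 rad/s; BW = Δω/(2π) = 24.5 Hz.

(a) f₀ = 77.67 Hz  (b) Q = 3.17  (c) BW = 24.5 Hz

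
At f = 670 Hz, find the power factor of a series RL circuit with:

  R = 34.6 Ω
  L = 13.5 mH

Step 1 — Angular frequency: ω = 2π·f = 2π·670 = 4210 rad/s.
Step 2 — Component impedances:
  R: Z = R = 34.6 Ω
  L: Z = jωL = j·4210·0.0135 = 0 + j56.83 Ω
Step 3 — Series combination: Z_total = R + L = 34.6 + j56.83 Ω = 66.54∠58.7° Ω.
Step 4 — Power factor: PF = cos(φ) = Re(Z)/|Z| = 34.6/66.54 = 0.52.
Step 5 — Type: Im(Z) = 56.83 ⇒ lagging (phase φ = 58.7°).

PF = 0.52 (lagging, φ = 58.7°)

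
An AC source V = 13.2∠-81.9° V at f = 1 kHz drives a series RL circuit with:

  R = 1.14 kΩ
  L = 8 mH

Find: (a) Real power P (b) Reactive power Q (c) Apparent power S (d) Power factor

Step 1 — Angular frequency: ω = 2π·f = 2π·1000 = 6283 rad/s.
Step 2 — Component impedances:
  R: Z = R = 1140 Ω
  L: Z = jωL = j·6283·0.008 = 0 + j50.27 Ω
Step 3 — Series combination: Z_total = R + L = 1140 + j50.27 Ω = 1141∠2.5° Ω.
Step 4 — Source phasor: V = 13.2∠-81.9° V = 1.86 - j13.07 V.
Step 5 — Current: I = V / Z = 0.001124 - j0.01151 A = 0.01157∠-84.4° A.
Step 6 — Complex power: S = V·I* = 0.1525 + j0.006726 VA.
Step 7 — Real power: P = Re(S) = 0.1525 W.
Step 8 — Reactive power: Q = Im(S) = 0.006726 VAR.
Step 9 — Apparent power: |S| = 0.1527 VA.
Step 10 — Power factor: PF = P/|S| = 0.999 (lagging).

(a) P = 0.1525 W  (b) Q = 0.006726 VAR  (c) S = 0.1527 VA  (d) PF = 0.999 (lagging)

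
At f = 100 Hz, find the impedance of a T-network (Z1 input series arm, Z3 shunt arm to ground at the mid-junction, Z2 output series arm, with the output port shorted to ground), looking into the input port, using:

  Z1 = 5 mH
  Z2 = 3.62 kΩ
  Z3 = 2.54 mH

Step 1 — Angular frequency: ω = 2π·f = 2π·100 = 628.3 rad/s.
Step 2 — Component impedances:
  Z1: Z = jωL = j·628.3·0.005 = 0 + j3.142 Ω
  Z2: Z = R = 3620 Ω
  Z3: Z = jωL = j·628.3·0.00254 = 0 + j1.596 Ω
Step 3 — With the output port shorted to ground, the output series arm Z2 runs from the junction to ground; the shunt arm Z3 also runs from the junction to ground. They appear in parallel: Z3 || Z2 = 0.0007036 + j1.596 Ω.
Step 4 — Series with input arm Z1: Z_in = Z1 + (Z3 || Z2) = 0.0007036 + j4.738 Ω = 4.738∠90.0° Ω.

Z = 0.0007036 + j4.738 Ω = 4.738∠90.0° Ω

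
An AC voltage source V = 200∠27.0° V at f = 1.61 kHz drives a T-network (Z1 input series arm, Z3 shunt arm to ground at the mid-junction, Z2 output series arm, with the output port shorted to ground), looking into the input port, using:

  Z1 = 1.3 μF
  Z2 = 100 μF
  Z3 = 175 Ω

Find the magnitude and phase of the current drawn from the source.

Step 1 — Angular frequency: ω = 2π·f = 2π·1610 = 1.012e+04 rad/s.
Step 2 — Component impedances:
  Z1: Z = 1/(jωC) = -j/(ω·C) = 0 - j76.04 Ω
  Z2: Z = 1/(jωC) = -j/(ω·C) = 0 - j0.9885 Ω
  Z3: Z = R = 175 Ω
Step 3 — With the output port shorted to ground, the output series arm Z2 runs from the junction to ground; the shunt arm Z3 also runs from the junction to ground. They appear in parallel: Z3 || Z2 = 0.005584 - j0.9885 Ω.
Step 4 — Series with input arm Z1: Z_in = Z1 + (Z3 || Z2) = 0.005584 - j77.03 Ω = 77.03∠-90.0° Ω.
Step 5 — Source phasor: V = 200∠27.0° V = 178.2 + j90.8 V.
Step 6 — Ohm's law: I = V / Z_total = (178.2 + j90.8) / (0.005584 - j77.03) = -1.179 + j2.313 A.
Step 7 — Convert to polar: |I| = 2.596 A, ∠I = 117.0°.

I = 2.596∠117.0° A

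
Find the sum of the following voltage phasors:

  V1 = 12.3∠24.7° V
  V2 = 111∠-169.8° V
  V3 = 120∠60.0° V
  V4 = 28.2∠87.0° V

Step 1 — Convert each phasor to rectangular form:
  V1 = 12.3·(cos(24.7°) + j·sin(24.7°)) = 11.17 + j5.14 V
  V2 = 111·(cos(-169.8°) + j·sin(-169.8°)) = -109.2 - j19.66 V
  V3 = 120·(cos(60.0°) + j·sin(60.0°)) = 60 + j103.9 V
  V4 = 28.2·(cos(87.0°) + j·sin(87.0°)) = 1.476 + j28.16 V
Step 2 — Sum components: V_total = -36.6 + j117.6 V.
Step 3 — Convert to polar: |V_total| = 123.1 V, ∠V_total = 107.3°.

V_total = 123.1∠107.3° V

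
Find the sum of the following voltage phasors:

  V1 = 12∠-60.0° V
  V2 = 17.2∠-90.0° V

Step 1 — Convert each phasor to rectangular form:
  V1 = 12·(cos(-60.0°) + j·sin(-60.0°)) = 6 - j10.39 V
  V2 = 17.2·(cos(-90.0°) + j·sin(-90.0°)) = 0 - j17.2 V
Step 2 — Sum components: V_total = 6 - j27.59 V.
Step 3 — Convert to polar: |V_total| = 28.24 V, ∠V_total = -77.7°.

V_total = 28.24∠-77.7° V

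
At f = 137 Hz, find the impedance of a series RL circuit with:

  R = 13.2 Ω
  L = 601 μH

Step 1 — Angular frequency: ω = 2π·f = 2π·137 = 860.8 rad/s.
Step 2 — Component impedances:
  R: Z = R = 13.2 Ω
  L: Z = jωL = j·860.8·0.000601 = 0 + j0.5173 Ω
Step 3 — Series combination: Z_total = R + L = 13.2 + j0.5173 Ω = 13.21∠2.2° Ω.

Z = 13.2 + j0.5173 Ω = 13.21∠2.2° Ω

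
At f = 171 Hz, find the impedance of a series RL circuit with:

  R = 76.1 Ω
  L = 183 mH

Step 1 — Angular frequency: ω = 2π·f = 2π·171 = 1074 rad/s.
Step 2 — Component impedances:
  R: Z = R = 76.1 Ω
  L: Z = jωL = j·1074·0.183 = 0 + j196.6 Ω
Step 3 — Series combination: Z_total = R + L = 76.1 + j196.6 Ω = 210.8∠68.8° Ω.

Z = 76.1 + j196.6 Ω = 210.8∠68.8° Ω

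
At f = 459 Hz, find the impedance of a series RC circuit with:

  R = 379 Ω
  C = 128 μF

Step 1 — Angular frequency: ω = 2π·f = 2π·459 = 2884 rad/s.
Step 2 — Component impedances:
  R: Z = R = 379 Ω
  C: Z = 1/(jωC) = -j/(ω·C) = 0 - j2.709 Ω
Step 3 — Series combination: Z_total = R + C = 379 - j2.709 Ω = 379∠-0.4° Ω.

Z = 379 - j2.709 Ω = 379∠-0.4° Ω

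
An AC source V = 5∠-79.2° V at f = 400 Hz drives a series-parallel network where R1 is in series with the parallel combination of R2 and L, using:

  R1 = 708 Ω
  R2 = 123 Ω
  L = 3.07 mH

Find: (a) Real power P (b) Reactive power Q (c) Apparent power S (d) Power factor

Step 1 — Angular frequency: ω = 2π·f = 2π·400 = 2513 rad/s.
Step 2 — Component impedances:
  R1: Z = R = 708 Ω
  R2: Z = R = 123 Ω
  L: Z = jωL = j·2513·0.00307 = 0 + j7.716 Ω
Step 3 — Parallel branch: R2 || L = 1/(1/R2 + 1/L) = 0.4821 + j7.686 Ω.
Step 4 — Series with R1: Z_total = R1 + (R2 || L) = 708.5 + j7.686 Ω = 708.5∠0.6° Ω.
Step 5 — Source phasor: V = 5∠-79.2° V = 0.9369 - j4.911 V.
Step 6 — Current: I = V / Z = 0.001247 - j0.006946 A = 0.007057∠-79.8° A.
Step 7 — Complex power: S = V·I* = 0.03528 + j0.0003827 VA.
Step 8 — Real power: P = Re(S) = 0.03528 W.
Step 9 — Reactive power: Q = Im(S) = 0.0003827 VAR.
Step 10 — Apparent power: |S| = 0.03528 VA.
Step 11 — Power factor: PF = P/|S| = 0.9999 (lagging).

(a) P = 0.03528 W  (b) Q = 0.0003827 VAR  (c) S = 0.03528 VA  (d) PF = 0.9999 (lagging)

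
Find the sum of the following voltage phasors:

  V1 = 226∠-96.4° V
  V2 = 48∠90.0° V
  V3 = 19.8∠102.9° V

Step 1 — Convert each phasor to rectangular form:
  V1 = 226·(cos(-96.4°) + j·sin(-96.4°)) = -25.19 - j224.6 V
  V2 = 48·(cos(90.0°) + j·sin(90.0°)) = 0 + j48 V
  V3 = 19.8·(cos(102.9°) + j·sin(102.9°)) = -4.42 + j19.3 V
Step 2 — Sum components: V_total = -29.61 - j157.3 V.
Step 3 — Convert to polar: |V_total| = 160.1 V, ∠V_total = -100.7°.

V_total = 160.1∠-100.7° V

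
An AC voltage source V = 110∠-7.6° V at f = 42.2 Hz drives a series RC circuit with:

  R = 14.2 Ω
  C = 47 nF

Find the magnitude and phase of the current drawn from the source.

Step 1 — Angular frequency: ω = 2π·f = 2π·42.2 = 265.2 rad/s.
Step 2 — Component impedances:
  R: Z = R = 14.2 Ω
  C: Z = 1/(jωC) = -j/(ω·C) = 0 - j8.024e+04 Ω
Step 3 — Series combination: Z_total = R + C = 14.2 - j8.024e+04 Ω = 8.024e+04∠-90.0° Ω.
Step 4 — Source phasor: V = 110∠-7.6° V = 109 - j14.55 V.
Step 5 — Ohm's law: I = V / Z_total = (109 - j14.55) / (14.2 - j8.024e+04) = 0.0001815 + j0.001359 A.
Step 6 — Convert to polar: |I| = 0.001371 A, ∠I = 82.4°.

I = 0.001371∠82.4° A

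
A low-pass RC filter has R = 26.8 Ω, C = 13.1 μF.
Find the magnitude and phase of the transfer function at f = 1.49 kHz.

Step 1 — Angular frequency: ω = 2π·1490 = 9362 rad/s.
Step 2 — Transfer function: H(jω) = 1/(1 + jωRC).
Step 3 — Denominator: 1 + jωRC = 1 + j·9362·26.8·1.31e-05 = 1 + j3.287.
Step 4 — H = 0.08472 - j0.2785.
Step 5 — Magnitude: |H| = 0.2911 (-10.7 dB); phase: φ = -73.1°.

|H| = 0.2911 (-10.7 dB), φ = -73.1°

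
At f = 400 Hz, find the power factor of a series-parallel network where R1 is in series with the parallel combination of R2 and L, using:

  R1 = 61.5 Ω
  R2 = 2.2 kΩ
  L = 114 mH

Step 1 — Angular frequency: ω = 2π·f = 2π·400 = 2513 rad/s.
Step 2 — Component impedances:
  R1: Z = R = 61.5 Ω
  R2: Z = R = 2200 Ω
  L: Z = jωL = j·2513·0.114 = 0 + j286.5 Ω
Step 3 — Parallel branch: R2 || L = 1/(1/R2 + 1/L) = 36.69 + j281.7 Ω.
Step 4 — Series with R1: Z_total = R1 + (R2 || L) = 98.19 + j281.7 Ω = 298.4∠70.8° Ω.
Step 5 — Power factor: PF = cos(φ) = Re(Z)/|Z| = 98.19/298.4 = 0.3291.
Step 6 — Type: Im(Z) = 281.7 ⇒ lagging (phase φ = 70.8°).

PF = 0.3291 (lagging, φ = 70.8°)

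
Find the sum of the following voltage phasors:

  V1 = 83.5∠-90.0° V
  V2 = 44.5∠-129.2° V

Step 1 — Convert each phasor to rectangular form:
  V1 = 83.5·(cos(-90.0°) + j·sin(-90.0°)) = 0 - j83.5 V
  V2 = 44.5·(cos(-129.2°) + j·sin(-129.2°)) = -28.13 - j34.49 V
Step 2 — Sum components: V_total = -28.13 - j118 V.
Step 3 — Convert to polar: |V_total| = 121.3 V, ∠V_total = -103.4°.

V_total = 121.3∠-103.4° V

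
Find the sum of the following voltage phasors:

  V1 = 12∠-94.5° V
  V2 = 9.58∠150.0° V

Step 1 — Convert each phasor to rectangular form:
  V1 = 12·(cos(-94.5°) + j·sin(-94.5°)) = -0.9415 - j11.96 V
  V2 = 9.58·(cos(150.0°) + j·sin(150.0°)) = -8.297 + j4.79 V
Step 2 — Sum components: V_total = -9.238 - j7.173 V.
Step 3 — Convert to polar: |V_total| = 11.7 V, ∠V_total = -142.2°.

V_total = 11.7∠-142.2° V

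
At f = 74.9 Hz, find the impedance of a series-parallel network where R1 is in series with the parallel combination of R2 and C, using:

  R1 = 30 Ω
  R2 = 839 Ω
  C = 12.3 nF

Step 1 — Angular frequency: ω = 2π·f = 2π·74.9 = 470.6 rad/s.
Step 2 — Component impedances:
  R1: Z = R = 30 Ω
  R2: Z = R = 839 Ω
  C: Z = 1/(jωC) = -j/(ω·C) = 0 - j1.728e+05 Ω
Step 3 — Parallel branch: R2 || C = 1/(1/R2 + 1/C) = 839 - j4.075 Ω.
Step 4 — Series with R1: Z_total = R1 + (R2 || C) = 869 - j4.075 Ω = 869∠-0.3° Ω.

Z = 869 - j4.075 Ω = 869∠-0.3° Ω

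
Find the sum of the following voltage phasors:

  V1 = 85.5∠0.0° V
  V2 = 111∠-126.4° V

Step 1 — Convert each phasor to rectangular form:
  V1 = 85.5·(cos(0.0°) + j·sin(0.0°)) = 85.5 V
  V2 = 111·(cos(-126.4°) + j·sin(-126.4°)) = -65.87 - j89.34 V
Step 2 — Sum components: V_total = 19.63 - j89.34 V.
Step 3 — Convert to polar: |V_total| = 91.47 V, ∠V_total = -77.6°.

V_total = 91.47∠-77.6° V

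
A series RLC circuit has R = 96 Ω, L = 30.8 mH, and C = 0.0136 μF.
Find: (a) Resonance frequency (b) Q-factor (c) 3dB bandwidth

Step 1 — Resonance: ω₀ = 1/√(LC) = 1/√(0.0308·1.36e-08) = 4.886e+04 rad/s.
Step 2 — f₀ = ω₀/(2π) = 7776 Hz.
Step 3 — Series Q: Q = ω₀L/R = 4.886e+04·0.0308/96 = 15.68.
Step 4 — Bandwidth: Δω = ω₀/Q = 3117 rad/s; BW = Δω/(2π) = 496.1 Hz.

(a) f₀ = 7776 Hz  (b) Q = 15.68  (c) BW = 496.1 Hz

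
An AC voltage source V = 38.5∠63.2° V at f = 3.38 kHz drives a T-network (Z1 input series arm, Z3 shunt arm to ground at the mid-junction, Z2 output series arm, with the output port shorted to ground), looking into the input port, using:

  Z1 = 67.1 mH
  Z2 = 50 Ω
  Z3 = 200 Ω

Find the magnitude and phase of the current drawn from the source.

Step 1 — Angular frequency: ω = 2π·f = 2π·3380 = 2.124e+04 rad/s.
Step 2 — Component impedances:
  Z1: Z = jωL = j·2.124e+04·0.0671 = 0 + j1425 Ω
  Z2: Z = R = 50 Ω
  Z3: Z = R = 200 Ω
Step 3 — With the output port shorted to ground, the output series arm Z2 runs from the junction to ground; the shunt arm Z3 also runs from the junction to ground. They appear in parallel: Z3 || Z2 = 40 Ω.
Step 4 — Series with input arm Z1: Z_in = Z1 + (Z3 || Z2) = 40 + j1425 Ω = 1426∠88.4° Ω.
Step 5 — Source phasor: V = 38.5∠63.2° V = 17.36 + j34.36 V.
Step 6 — Ohm's law: I = V / Z_total = (17.36 + j34.36) / (40 + j1425) = 0.02444 - j0.0115 A.
Step 7 — Convert to polar: |I| = 0.02701 A, ∠I = -25.2°.

I = 0.02701∠-25.2° A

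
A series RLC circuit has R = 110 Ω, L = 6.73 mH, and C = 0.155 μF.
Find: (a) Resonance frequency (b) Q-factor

Step 1 — Resonance condition Im(Z)=0 gives ω₀ = 1/√(LC).
Step 2 — ω₀ = 1/√(0.00673·1.55e-07) = 3.096e+04 rad/s.
Step 3 — f₀ = ω₀/(2π) = 4928 Hz.
Step 4 — Series Q: Q = ω₀L/R = 3.096e+04·0.00673/110 = 1.894.

(a) f₀ = 4928 Hz  (b) Q = 1.894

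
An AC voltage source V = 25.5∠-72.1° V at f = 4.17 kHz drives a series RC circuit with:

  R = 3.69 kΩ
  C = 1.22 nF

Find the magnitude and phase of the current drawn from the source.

Step 1 — Angular frequency: ω = 2π·f = 2π·4170 = 2.62e+04 rad/s.
Step 2 — Component impedances:
  R: Z = R = 3690 Ω
  C: Z = 1/(jωC) = -j/(ω·C) = 0 - j3.128e+04 Ω
Step 3 — Series combination: Z_total = R + C = 3690 - j3.128e+04 Ω = 3.15e+04∠-83.3° Ω.
Step 4 — Source phasor: V = 25.5∠-72.1° V = 7.838 - j24.27 V.
Step 5 — Ohm's law: I = V / Z_total = (7.838 - j24.27) / (3690 - j3.128e+04) = 0.0007942 + j0.0001569 A.
Step 6 — Convert to polar: |I| = 0.0008095 A, ∠I = 11.2°.

I = 0.0008095∠11.2° A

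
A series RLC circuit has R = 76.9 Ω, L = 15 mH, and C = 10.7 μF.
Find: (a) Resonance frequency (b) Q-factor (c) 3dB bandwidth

Step 1 — Resonance condition Im(Z)=0 gives ω₀ = 1/√(LC).
Step 2 — ω₀ = 1/√(0.015·1.07e-05) = 2496 rad/s.
Step 3 — f₀ = ω₀/(2π) = 397.3 Hz.
Step 4 — Series Q: Q = ω₀L/R = 2496·0.015/76.9 = 0.4869.
Step 5 — 3dB bandwidth: Δω = ω₀/Q = 5127 rad/s; BW = Δω/(2π) = 815.9 Hz.

(a) f₀ = 397.3 Hz  (b) Q = 0.4869  (c) BW = 815.9 Hz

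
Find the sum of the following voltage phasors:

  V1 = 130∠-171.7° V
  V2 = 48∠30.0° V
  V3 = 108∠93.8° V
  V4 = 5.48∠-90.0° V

Step 1 — Convert each phasor to rectangular form:
  V1 = 130·(cos(-171.7°) + j·sin(-171.7°)) = -128.6 - j18.77 V
  V2 = 48·(cos(30.0°) + j·sin(30.0°)) = 41.57 + j24 V
  V3 = 108·(cos(93.8°) + j·sin(93.8°)) = -7.158 + j107.8 V
  V4 = 5.48·(cos(-90.0°) + j·sin(-90.0°)) = 0 - j5.48 V
Step 2 — Sum components: V_total = -94.23 + j107.5 V.
Step 3 — Convert to polar: |V_total| = 143 V, ∠V_total = 131.2°.

V_total = 143∠131.2° V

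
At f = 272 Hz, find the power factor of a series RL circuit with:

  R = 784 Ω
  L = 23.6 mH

Step 1 — Angular frequency: ω = 2π·f = 2π·272 = 1709 rad/s.
Step 2 — Component impedances:
  R: Z = R = 784 Ω
  L: Z = jωL = j·1709·0.0236 = 0 + j40.33 Ω
Step 3 — Series combination: Z_total = R + L = 784 + j40.33 Ω = 785∠2.9° Ω.
Step 4 — Power factor: PF = cos(φ) = Re(Z)/|Z| = 784/785 = 0.9987.
Step 5 — Type: Im(Z) = 40.33 ⇒ lagging (phase φ = 2.9°).

PF = 0.9987 (lagging, φ = 2.9°)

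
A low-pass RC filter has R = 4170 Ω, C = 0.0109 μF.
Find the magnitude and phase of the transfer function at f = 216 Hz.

Step 1 — Angular frequency: ω = 2π·216 = 1357 rad/s.
Step 2 — Transfer function: H(jω) = 1/(1 + jωRC).
Step 3 — Denominator: 1 + jωRC = 1 + j·1357·4170·1.09e-08 = 1 + j0.06169.
Step 4 — H = 0.9962 - j0.06145.
Step 5 — Magnitude: |H| = 0.9981 (-0.0 dB); phase: φ = -3.5°.

|H| = 0.9981 (-0.0 dB), φ = -3.5°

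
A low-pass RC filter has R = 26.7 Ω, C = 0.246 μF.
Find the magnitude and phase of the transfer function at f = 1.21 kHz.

Step 1 — Angular frequency: ω = 2π·1210 = 7603 rad/s.
Step 2 — Transfer function: H(jω) = 1/(1 + jωRC).
Step 3 — Denominator: 1 + jωRC = 1 + j·7603·26.7·2.46e-07 = 1 + j0.04994.
Step 4 — H = 0.9975 - j0.04981.
Step 5 — Magnitude: |H| = 0.9988 (-0.0 dB); phase: φ = -2.9°.

|H| = 0.9988 (-0.0 dB), φ = -2.9°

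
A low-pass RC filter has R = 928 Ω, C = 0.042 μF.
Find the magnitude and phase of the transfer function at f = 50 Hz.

Step 1 — Angular frequency: ω = 2π·50 = 314.2 rad/s.
Step 2 — Transfer function: H(jω) = 1/(1 + jωRC).
Step 3 — Denominator: 1 + jωRC = 1 + j·314.2·928·4.2e-08 = 1 + j0.01224.
Step 4 — H = 0.9999 - j0.01224.
Step 5 — Magnitude: |H| = 0.9999 (-0.0 dB); phase: φ = -0.7°.

|H| = 0.9999 (-0.0 dB), φ = -0.7°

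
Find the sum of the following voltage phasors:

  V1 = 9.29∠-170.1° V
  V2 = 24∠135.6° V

Step 1 — Convert each phasor to rectangular form:
  V1 = 9.29·(cos(-170.1°) + j·sin(-170.1°)) = -9.152 - j1.597 V
  V2 = 24·(cos(135.6°) + j·sin(135.6°)) = -17.15 + j16.79 V
Step 2 — Sum components: V_total = -26.3 + j15.19 V.
Step 3 — Convert to polar: |V_total| = 30.37 V, ∠V_total = 150.0°.

V_total = 30.37∠150.0° V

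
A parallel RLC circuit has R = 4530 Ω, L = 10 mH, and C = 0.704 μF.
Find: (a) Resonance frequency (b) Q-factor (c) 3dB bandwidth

Step 1 — Resonance: ω₀ = 1/√(LC) = 1/√(0.01·7.04e-07) = 1.192e+04 rad/s.
Step 2 — f₀ = ω₀/(2π) = 1897 Hz.
Step 3 — Parallel Q: Q = R/(ω₀L) = 4530/(1.192e+04·0.01) = 38.01.
Step 4 — Bandwidth: Δω = ω₀/Q = 313.6 rad/s; BW = Δω/(2π) = 49.91 Hz.

(a) f₀ = 1897 Hz  (b) Q = 38.01  (c) BW = 49.91 Hz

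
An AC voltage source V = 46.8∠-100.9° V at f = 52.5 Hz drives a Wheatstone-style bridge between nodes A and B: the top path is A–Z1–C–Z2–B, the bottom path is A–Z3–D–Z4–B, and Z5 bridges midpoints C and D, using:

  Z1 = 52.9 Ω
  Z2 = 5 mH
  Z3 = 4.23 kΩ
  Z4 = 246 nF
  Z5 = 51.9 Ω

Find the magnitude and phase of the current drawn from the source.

Step 1 — Angular frequency: ω = 2π·f = 2π·52.5 = 329.9 rad/s.
Step 2 — Component impedances:
  Z1: Z = R = 52.9 Ω
  Z2: Z = jωL = j·329.9·0.005 = 0 + j1.649 Ω
  Z3: Z = R = 4230 Ω
  Z4: Z = 1/(jωC) = -j/(ω·C) = 0 - j1.232e+04 Ω
  Z5: Z = R = 51.9 Ω
Step 3 — Bridge requires nodal analysis (the Z5 bridge couples midpoints C and D, so the two paths cannot be reduced to a simple series/parallel combination). Setting node B to ground and injecting 1 A at node A, the 3-node admittance system at A, C, D solves to V_A = Z_AB = 52.25 + j1.65 Ω = 52.28∠1.8° Ω.
Step 4 — Source phasor: V = 46.8∠-100.9° V = -8.85 - j45.96 V.
Step 5 — Ohm's law: I = V / Z_total = (-8.85 - j45.96) / (52.25 + j1.65) = -0.1969 - j0.8732 A.
Step 6 — Convert to polar: |I| = 0.8952 A, ∠I = -102.7°.

I = 0.8952∠-102.7° A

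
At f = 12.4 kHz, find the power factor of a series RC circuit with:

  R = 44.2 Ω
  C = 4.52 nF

Step 1 — Angular frequency: ω = 2π·f = 2π·1.24e+04 = 7.791e+04 rad/s.
Step 2 — Component impedances:
  R: Z = R = 44.2 Ω
  C: Z = 1/(jωC) = -j/(ω·C) = 0 - j2840 Ω
Step 3 — Series combination: Z_total = R + C = 44.2 - j2840 Ω = 2840∠-89.1° Ω.
Step 4 — Power factor: PF = cos(φ) = Re(Z)/|Z| = 44.2/2840 = 0.01556.
Step 5 — Type: Im(Z) = -2840 ⇒ leading (phase φ = -89.1°).

PF = 0.01556 (leading, φ = -89.1°)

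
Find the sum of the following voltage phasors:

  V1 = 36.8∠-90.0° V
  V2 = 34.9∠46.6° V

Step 1 — Convert each phasor to rectangular form:
  V1 = 36.8·(cos(-90.0°) + j·sin(-90.0°)) = 0 - j36.8 V
  V2 = 34.9·(cos(46.6°) + j·sin(46.6°)) = 23.98 + j25.36 V
Step 2 — Sum components: V_total = 23.98 - j11.44 V.
Step 3 — Convert to polar: |V_total| = 26.57 V, ∠V_total = -25.5°.

V_total = 26.57∠-25.5° V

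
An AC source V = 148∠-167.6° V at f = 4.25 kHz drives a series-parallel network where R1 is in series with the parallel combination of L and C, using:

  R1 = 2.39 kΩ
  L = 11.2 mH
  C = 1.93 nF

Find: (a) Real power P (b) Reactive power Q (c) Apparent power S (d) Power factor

Step 1 — Angular frequency: ω = 2π·f = 2π·4250 = 2.67e+04 rad/s.
Step 2 — Component impedances:
  R1: Z = R = 2390 Ω
  L: Z = jωL = j·2.67e+04·0.0112 = 0 + j299.1 Ω
  C: Z = 1/(jωC) = -j/(ω·C) = 0 - j1.94e+04 Ω
Step 3 — Parallel branch: L || C = 1/(1/L + 1/C) = 0 + j303.8 Ω.
Step 4 — Series with R1: Z_total = R1 + (L || C) = 2390 + j303.8 Ω = 2409∠7.2° Ω.
Step 5 — Source phasor: V = 148∠-167.6° V = -144.5 - j31.78 V.
Step 6 — Current: I = V / Z = -0.06118 - j0.005521 A = 0.06143∠-174.8° A.
Step 7 — Complex power: S = V·I* = 9.019 + j1.146 VA.
Step 8 — Real power: P = Re(S) = 9.019 W.
Step 9 — Reactive power: Q = Im(S) = 1.146 VAR.
Step 10 — Apparent power: |S| = 9.092 VA.
Step 11 — Power factor: PF = P/|S| = 0.992 (lagging).

(a) P = 9.019 W  (b) Q = 1.146 VAR  (c) S = 9.092 VA  (d) PF = 0.992 (lagging)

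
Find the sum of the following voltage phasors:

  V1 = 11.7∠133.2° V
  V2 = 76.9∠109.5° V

Step 1 — Convert each phasor to rectangular form:
  V1 = 11.7·(cos(133.2°) + j·sin(133.2°)) = -8.009 + j8.529 V
  V2 = 76.9·(cos(109.5°) + j·sin(109.5°)) = -25.67 + j72.49 V
Step 2 — Sum components: V_total = -33.68 + j81.02 V.
Step 3 — Convert to polar: |V_total| = 87.74 V, ∠V_total = 112.6°.

V_total = 87.74∠112.6° V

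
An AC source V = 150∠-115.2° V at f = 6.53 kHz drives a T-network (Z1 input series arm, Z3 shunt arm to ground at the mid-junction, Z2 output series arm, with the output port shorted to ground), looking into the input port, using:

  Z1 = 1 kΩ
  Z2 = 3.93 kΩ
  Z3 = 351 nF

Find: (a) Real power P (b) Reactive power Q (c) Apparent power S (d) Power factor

Step 1 — Angular frequency: ω = 2π·f = 2π·6530 = 4.103e+04 rad/s.
Step 2 — Component impedances:
  Z1: Z = R = 1000 Ω
  Z2: Z = R = 3930 Ω
  Z3: Z = 1/(jωC) = -j/(ω·C) = 0 - j69.44 Ω
Step 3 — With the output port shorted to ground, the output series arm Z2 runs from the junction to ground; the shunt arm Z3 also runs from the junction to ground. They appear in parallel: Z3 || Z2 = 1.227 - j69.42 Ω.
Step 4 — Series with input arm Z1: Z_in = Z1 + (Z3 || Z2) = 1001 - j69.42 Ω = 1004∠-4.0° Ω.
Step 5 — Source phasor: V = 150∠-115.2° V = -63.87 - j135.7 V.
Step 6 — Current: I = V / Z = -0.05413 - j0.1393 A = 0.1495∠-111.2° A.
Step 7 — Complex power: S = V·I* = 22.36 - j1.551 VA.
Step 8 — Real power: P = Re(S) = 22.36 W.
Step 9 — Reactive power: Q = Im(S) = -1.551 VAR.
Step 10 — Apparent power: |S| = 22.42 VA.
Step 11 — Power factor: PF = P/|S| = 0.9976 (leading).

(a) P = 22.36 W  (b) Q = -1.551 VAR  (c) S = 22.42 VA  (d) PF = 0.9976 (leading)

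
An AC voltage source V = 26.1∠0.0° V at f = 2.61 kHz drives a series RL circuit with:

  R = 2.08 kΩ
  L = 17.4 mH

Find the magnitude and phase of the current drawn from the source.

Step 1 — Angular frequency: ω = 2π·f = 2π·2610 = 1.64e+04 rad/s.
Step 2 — Component impedances:
  R: Z = R = 2080 Ω
  L: Z = jωL = j·1.64e+04·0.0174 = 0 + j285.3 Ω
Step 3 — Series combination: Z_total = R + L = 2080 + j285.3 Ω = 2099∠7.8° Ω.
Step 4 — Source phasor: V = 26.1∠0.0° V = 26.1 V.
Step 5 — Ohm's law: I = V / Z_total = (26.1) / (2080 + j285.3) = 0.01232 - j0.00169 A.
Step 6 — Convert to polar: |I| = 0.01243 A, ∠I = -7.8°.

I = 0.01243∠-7.8° A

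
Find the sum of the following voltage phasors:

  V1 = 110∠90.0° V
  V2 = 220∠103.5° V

Step 1 — Convert each phasor to rectangular form:
  V1 = 110·(cos(90.0°) + j·sin(90.0°)) = 0 + j110 V
  V2 = 220·(cos(103.5°) + j·sin(103.5°)) = -51.36 + j213.9 V
Step 2 — Sum components: V_total = -51.36 + j323.9 V.
Step 3 — Convert to polar: |V_total| = 328 V, ∠V_total = 99.0°.

V_total = 328∠99.0° V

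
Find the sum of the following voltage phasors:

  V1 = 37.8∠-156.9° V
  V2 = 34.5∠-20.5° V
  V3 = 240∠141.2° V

Step 1 — Convert each phasor to rectangular form:
  V1 = 37.8·(cos(-156.9°) + j·sin(-156.9°)) = -34.77 - j14.83 V
  V2 = 34.5·(cos(-20.5°) + j·sin(-20.5°)) = 32.32 - j12.08 V
  V3 = 240·(cos(141.2°) + j·sin(141.2°)) = -187 + j150.4 V
Step 2 — Sum components: V_total = -189.5 + j123.5 V.
Step 3 — Convert to polar: |V_total| = 226.2 V, ∠V_total = 146.9°.

V_total = 226.2∠146.9° V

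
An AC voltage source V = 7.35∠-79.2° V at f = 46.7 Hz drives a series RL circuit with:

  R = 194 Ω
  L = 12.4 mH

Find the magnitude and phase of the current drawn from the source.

Step 1 — Angular frequency: ω = 2π·f = 2π·46.7 = 293.4 rad/s.
Step 2 — Component impedances:
  R: Z = R = 194 Ω
  L: Z = jωL = j·293.4·0.0124 = 0 + j3.638 Ω
Step 3 — Series combination: Z_total = R + L = 194 + j3.638 Ω = 194∠1.1° Ω.
Step 4 — Source phasor: V = 7.35∠-79.2° V = 1.377 - j7.22 V.
Step 5 — Ohm's law: I = V / Z_total = (1.377 - j7.22) / (194 + j3.638) = 0.006399 - j0.03734 A.
Step 6 — Convert to polar: |I| = 0.03788 A, ∠I = -80.3°.

I = 0.03788∠-80.3° A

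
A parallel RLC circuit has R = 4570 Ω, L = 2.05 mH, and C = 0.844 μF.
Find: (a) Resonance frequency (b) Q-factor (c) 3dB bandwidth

Step 1 — Resonance: ω₀ = 1/√(LC) = 1/√(0.00205·8.44e-07) = 2.404e+04 rad/s.
Step 2 — f₀ = ω₀/(2π) = 3826 Hz.
Step 3 — Parallel Q: Q = R/(ω₀L) = 4570/(2.404e+04·0.00205) = 92.73.
Step 4 — Bandwidth: Δω = ω₀/Q = 259.3 rad/s; BW = Δω/(2π) = 41.26 Hz.

(a) f₀ = 3826 Hz  (b) Q = 92.73  (c) BW = 41.26 Hz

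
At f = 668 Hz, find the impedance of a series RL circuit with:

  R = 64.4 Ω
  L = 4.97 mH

Step 1 — Angular frequency: ω = 2π·f = 2π·668 = 4197 rad/s.
Step 2 — Component impedances:
  R: Z = R = 64.4 Ω
  L: Z = jωL = j·4197·0.00497 = 0 + j20.86 Ω
Step 3 — Series combination: Z_total = R + L = 64.4 + j20.86 Ω = 67.69∠17.9° Ω.

Z = 64.4 + j20.86 Ω = 67.69∠17.9° Ω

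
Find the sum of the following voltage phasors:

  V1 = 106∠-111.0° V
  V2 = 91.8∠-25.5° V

Step 1 — Convert each phasor to rectangular form:
  V1 = 106·(cos(-111.0°) + j·sin(-111.0°)) = -37.99 - j98.96 V
  V2 = 91.8·(cos(-25.5°) + j·sin(-25.5°)) = 82.86 - j39.52 V
Step 2 — Sum components: V_total = 44.87 - j138.5 V.
Step 3 — Convert to polar: |V_total| = 145.6 V, ∠V_total = -72.0°.

V_total = 145.6∠-72.0° V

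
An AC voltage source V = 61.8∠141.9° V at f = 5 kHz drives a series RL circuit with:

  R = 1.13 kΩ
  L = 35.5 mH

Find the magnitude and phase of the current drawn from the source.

Step 1 — Angular frequency: ω = 2π·f = 2π·5000 = 3.142e+04 rad/s.
Step 2 — Component impedances:
  R: Z = R = 1130 Ω
  L: Z = jωL = j·3.142e+04·0.0355 = 0 + j1115 Ω
Step 3 — Series combination: Z_total = R + L = 1130 + j1115 Ω = 1588∠44.6° Ω.
Step 4 — Source phasor: V = 61.8∠141.9° V = -48.63 + j38.13 V.
Step 5 — Ohm's law: I = V / Z_total = (-48.63 + j38.13) / (1130 + j1115) = -0.00493 + j0.03861 A.
Step 6 — Convert to polar: |I| = 0.03892 A, ∠I = 97.3°.

I = 0.03892∠97.3° A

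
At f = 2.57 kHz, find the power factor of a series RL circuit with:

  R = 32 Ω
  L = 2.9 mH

Step 1 — Angular frequency: ω = 2π·f = 2π·2570 = 1.615e+04 rad/s.
Step 2 — Component impedances:
  R: Z = R = 32 Ω
  L: Z = jωL = j·1.615e+04·0.0029 = 0 + j46.83 Ω
Step 3 — Series combination: Z_total = R + L = 32 + j46.83 Ω = 56.72∠55.7° Ω.
Step 4 — Power factor: PF = cos(φ) = Re(Z)/|Z| = 32/56.72 = 0.5642.
Step 5 — Type: Im(Z) = 46.83 ⇒ lagging (phase φ = 55.7°).

PF = 0.5642 (lagging, φ = 55.7°)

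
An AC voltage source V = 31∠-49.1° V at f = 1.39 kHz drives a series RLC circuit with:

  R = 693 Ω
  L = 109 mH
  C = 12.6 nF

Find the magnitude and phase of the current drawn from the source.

Step 1 — Angular frequency: ω = 2π·f = 2π·1390 = 8734 rad/s.
Step 2 — Component impedances:
  R: Z = R = 693 Ω
  L: Z = jωL = j·8734·0.109 = 0 + j952 Ω
  C: Z = 1/(jωC) = -j/(ω·C) = 0 - j9087 Ω
Step 3 — Series combination: Z_total = R + L + C = 693 - j8135 Ω = 8165∠-85.1° Ω.
Step 4 — Source phasor: V = 31∠-49.1° V = 20.3 - j23.43 V.
Step 5 — Ohm's law: I = V / Z_total = (20.3 - j23.43) / (693 - j8135) = 0.00307 + j0.002233 A.
Step 6 — Convert to polar: |I| = 0.003797 A, ∠I = 36.0°.

I = 0.003797∠36.0° A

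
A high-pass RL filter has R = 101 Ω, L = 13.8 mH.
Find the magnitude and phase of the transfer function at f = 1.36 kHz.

Step 1 — Angular frequency: ω = 2π·1360 = 8545 rad/s.
Step 2 — Transfer function: H(jω) = jωL/(R + jωL).
Step 3 — Numerator jωL = j·117.9; denominator R + jωL = 101 + j117.9.
Step 4 — H = 0.5768 + j0.4941.
Step 5 — Magnitude: |H| = 0.7595 (-2.4 dB); phase: φ = 40.6°.

|H| = 0.7595 (-2.4 dB), φ = 40.6°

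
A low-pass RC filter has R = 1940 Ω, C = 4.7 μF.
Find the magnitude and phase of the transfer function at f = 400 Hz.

Step 1 — Angular frequency: ω = 2π·400 = 2513 rad/s.
Step 2 — Transfer function: H(jω) = 1/(1 + jωRC).
Step 3 — Denominator: 1 + jωRC = 1 + j·2513·1940·4.7e-06 = 1 + j22.92.
Step 4 — H = 0.001901 - j0.04355.
Step 5 — Magnitude: |H| = 0.0436 (-27.2 dB); phase: φ = -87.5°.

|H| = 0.0436 (-27.2 dB), φ = -87.5°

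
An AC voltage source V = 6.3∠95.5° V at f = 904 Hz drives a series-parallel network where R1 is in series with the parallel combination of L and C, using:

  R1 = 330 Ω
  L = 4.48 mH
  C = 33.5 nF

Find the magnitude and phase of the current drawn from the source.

Step 1 — Angular frequency: ω = 2π·f = 2π·904 = 5680 rad/s.
Step 2 — Component impedances:
  R1: Z = R = 330 Ω
  L: Z = jωL = j·5680·0.00448 = 0 + j25.45 Ω
  C: Z = 1/(jωC) = -j/(ω·C) = 0 - j5255 Ω
Step 3 — Parallel branch: L || C = 1/(1/L + 1/C) = 0 + j25.57 Ω.
Step 4 — Series with R1: Z_total = R1 + (L || C) = 330 + j25.57 Ω = 331∠4.4° Ω.
Step 5 — Source phasor: V = 6.3∠95.5° V = -0.6038 + j6.271 V.
Step 6 — Ohm's law: I = V / Z_total = (-0.6038 + j6.271) / (330 + j25.57) = -0.0003552 + j0.01903 A.
Step 7 — Convert to polar: |I| = 0.01903 A, ∠I = 91.1°.

I = 0.01903∠91.1° A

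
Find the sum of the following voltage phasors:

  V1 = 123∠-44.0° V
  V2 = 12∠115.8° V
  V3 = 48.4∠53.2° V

Step 1 — Convert each phasor to rectangular form:
  V1 = 123·(cos(-44.0°) + j·sin(-44.0°)) = 88.48 - j85.44 V
  V2 = 12·(cos(115.8°) + j·sin(115.8°)) = -5.223 + j10.8 V
  V3 = 48.4·(cos(53.2°) + j·sin(53.2°)) = 28.99 + j38.76 V
Step 2 — Sum components: V_total = 112.2 - j35.88 V.
Step 3 — Convert to polar: |V_total| = 117.8 V, ∠V_total = -17.7°.

V_total = 117.8∠-17.7° V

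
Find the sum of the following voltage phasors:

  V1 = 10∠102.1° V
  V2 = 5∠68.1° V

Step 1 — Convert each phasor to rectangular form:
  V1 = 10·(cos(102.1°) + j·sin(102.1°)) = -2.096 + j9.778 V
  V2 = 5·(cos(68.1°) + j·sin(68.1°)) = 1.865 + j4.639 V
Step 2 — Sum components: V_total = -0.2312 + j14.42 V.
Step 3 — Convert to polar: |V_total| = 14.42 V, ∠V_total = 90.9°.

V_total = 14.42∠90.9° V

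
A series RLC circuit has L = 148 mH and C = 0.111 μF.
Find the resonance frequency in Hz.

Step 1 — Resonance condition Im(Z)=0 gives ω₀ = 1/√(LC).
Step 2 — ω₀ = 1/√(0.148·1.11e-07) = 7802 rad/s.
Step 3 — f₀ = ω₀/(2π) = 1242 Hz.

f₀ = 1242 Hz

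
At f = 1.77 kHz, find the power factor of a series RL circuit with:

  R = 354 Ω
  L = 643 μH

Step 1 — Angular frequency: ω = 2π·f = 2π·1770 = 1.112e+04 rad/s.
Step 2 — Component impedances:
  R: Z = R = 354 Ω
  L: Z = jωL = j·1.112e+04·0.000643 = 0 + j7.151 Ω
Step 3 — Series combination: Z_total = R + L = 354 + j7.151 Ω = 354.1∠1.2° Ω.
Step 4 — Power factor: PF = cos(φ) = Re(Z)/|Z| = 354/354.07 = 0.9998.
Step 5 — Type: Im(Z) = 7.151 ⇒ lagging (phase φ = 1.2°).

PF = 0.9998 (lagging, φ = 1.2°)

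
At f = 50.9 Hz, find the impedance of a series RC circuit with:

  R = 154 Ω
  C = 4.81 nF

Step 1 — Angular frequency: ω = 2π·f = 2π·50.9 = 319.8 rad/s.
Step 2 — Component impedances:
  R: Z = R = 154 Ω
  C: Z = 1/(jωC) = -j/(ω·C) = 0 - j6.501e+05 Ω
Step 3 — Series combination: Z_total = R + C = 154 - j6.501e+05 Ω = 6.501e+05∠-90.0° Ω.

Z = 154 - j6.501e+05 Ω = 6.501e+05∠-90.0° Ω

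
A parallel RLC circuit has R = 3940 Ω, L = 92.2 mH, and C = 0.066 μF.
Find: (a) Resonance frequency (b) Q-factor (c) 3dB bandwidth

Step 1 — Resonance: ω₀ = 1/√(LC) = 1/√(0.0922·6.6e-08) = 1.282e+04 rad/s.
Step 2 — f₀ = ω₀/(2π) = 2040 Hz.
Step 3 — Parallel Q: Q = R/(ω₀L) = 3940/(1.282e+04·0.0922) = 3.334.
Step 4 — Bandwidth: Δω = ω₀/Q = 3846 rad/s; BW = Δω/(2π) = 612 Hz.

(a) f₀ = 2040 Hz  (b) Q = 3.334  (c) BW = 612 Hz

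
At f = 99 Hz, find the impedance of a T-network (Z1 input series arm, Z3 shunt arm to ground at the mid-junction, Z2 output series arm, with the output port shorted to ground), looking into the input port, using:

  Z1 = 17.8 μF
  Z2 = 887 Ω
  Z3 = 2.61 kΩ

Step 1 — Angular frequency: ω = 2π·f = 2π·99 = 622 rad/s.
Step 2 — Component impedances:
  Z1: Z = 1/(jωC) = -j/(ω·C) = 0 - j90.32 Ω
  Z2: Z = R = 887 Ω
  Z3: Z = R = 2610 Ω
Step 3 — With the output port shorted to ground, the output series arm Z2 runs from the junction to ground; the shunt arm Z3 also runs from the junction to ground. They appear in parallel: Z3 || Z2 = 662 Ω.
Step 4 — Series with input arm Z1: Z_in = Z1 + (Z3 || Z2) = 662 - j90.32 Ω = 668.1∠-7.8° Ω.

Z = 662 - j90.32 Ω = 668.1∠-7.8° Ω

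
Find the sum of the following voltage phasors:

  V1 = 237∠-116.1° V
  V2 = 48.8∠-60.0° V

Step 1 — Convert each phasor to rectangular form:
  V1 = 237·(cos(-116.1°) + j·sin(-116.1°)) = -104.3 - j212.8 V
  V2 = 48.8·(cos(-60.0°) + j·sin(-60.0°)) = 24.4 - j42.26 V
Step 2 — Sum components: V_total = -79.87 - j255.1 V.
Step 3 — Convert to polar: |V_total| = 267.3 V, ∠V_total = -107.4°.

V_total = 267.3∠-107.4° V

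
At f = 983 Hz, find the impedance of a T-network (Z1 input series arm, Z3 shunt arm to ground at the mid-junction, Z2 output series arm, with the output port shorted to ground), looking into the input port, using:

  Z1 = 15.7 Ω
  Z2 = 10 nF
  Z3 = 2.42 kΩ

Step 1 — Angular frequency: ω = 2π·f = 2π·983 = 6176 rad/s.
Step 2 — Component impedances:
  Z1: Z = R = 15.7 Ω
  Z2: Z = 1/(jωC) = -j/(ω·C) = 0 - j1.619e+04 Ω
  Z3: Z = R = 2420 Ω
Step 3 — With the output port shorted to ground, the output series arm Z2 runs from the junction to ground; the shunt arm Z3 also runs from the junction to ground. They appear in parallel: Z3 || Z2 = 2367 - j353.8 Ω.
Step 4 — Series with input arm Z1: Z_in = Z1 + (Z3 || Z2) = 2383 - j353.8 Ω = 2409∠-8.4° Ω.

Z = 2383 - j353.8 Ω = 2409∠-8.4° Ω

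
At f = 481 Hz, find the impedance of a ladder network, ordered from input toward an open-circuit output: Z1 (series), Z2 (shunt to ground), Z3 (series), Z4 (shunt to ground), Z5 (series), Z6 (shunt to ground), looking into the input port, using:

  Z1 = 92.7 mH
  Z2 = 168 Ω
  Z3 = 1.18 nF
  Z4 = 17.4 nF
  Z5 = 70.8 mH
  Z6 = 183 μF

Step 1 — Angular frequency: ω = 2π·f = 2π·481 = 3022 rad/s.
Step 2 — Component impedances:
  Z1: Z = jωL = j·3022·0.0927 = 0 + j280.2 Ω
  Z2: Z = R = 168 Ω
  Z3: Z = 1/(jωC) = -j/(ω·C) = 0 - j2.804e+05 Ω
  Z4: Z = 1/(jωC) = -j/(ω·C) = 0 - j1.902e+04 Ω
  Z5: Z = jωL = j·3022·0.0708 = 0 + j214 Ω
  Z6: Z = 1/(jωC) = -j/(ω·C) = 0 - j1.808 Ω
Step 3 — Ladder network (open output): work backward from the far end, alternating series and parallel combinations. Z_in = 168 + j280.1 Ω = 326.6∠59.0° Ω.

Z = 168 + j280.1 Ω = 326.6∠59.0° Ω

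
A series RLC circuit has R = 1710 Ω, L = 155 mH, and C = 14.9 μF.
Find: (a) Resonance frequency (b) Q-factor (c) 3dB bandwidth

Step 1 — Resonance condition Im(Z)=0 gives ω₀ = 1/√(LC).
Step 2 — ω₀ = 1/√(0.155·1.49e-05) = 658 rad/s.
Step 3 — f₀ = ω₀/(2π) = 104.7 Hz.
Step 4 — Series Q: Q = ω₀L/R = 658·0.155/1710 = 0.05965.
Step 5 — 3dB bandwidth: Δω = ω₀/Q = 1.103e+04 rad/s; BW = Δω/(2π) = 1756 Hz.

(a) f₀ = 104.7 Hz  (b) Q = 0.05965  (c) BW = 1756 Hz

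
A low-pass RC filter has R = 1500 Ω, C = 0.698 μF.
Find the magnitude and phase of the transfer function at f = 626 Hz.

Step 1 — Angular frequency: ω = 2π·626 = 3933 rad/s.
Step 2 — Transfer function: H(jω) = 1/(1 + jωRC).
Step 3 — Denominator: 1 + jωRC = 1 + j·3933·1500·6.98e-07 = 1 + j4.118.
Step 4 — H = 0.05568 - j0.2293.
Step 5 — Magnitude: |H| = 0.236 (-12.5 dB); phase: φ = -76.4°.

|H| = 0.236 (-12.5 dB), φ = -76.4°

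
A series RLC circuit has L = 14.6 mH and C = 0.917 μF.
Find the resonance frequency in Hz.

Step 1 — Resonance condition Im(Z)=0 gives ω₀ = 1/√(LC).
Step 2 — ω₀ = 1/√(0.0146·9.17e-07) = 8642 rad/s.
Step 3 — f₀ = ω₀/(2π) = 1375 Hz.

f₀ = 1375 Hz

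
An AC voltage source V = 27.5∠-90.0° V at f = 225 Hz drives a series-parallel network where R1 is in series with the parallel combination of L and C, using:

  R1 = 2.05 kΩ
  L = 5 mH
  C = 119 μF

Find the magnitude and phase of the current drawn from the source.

Step 1 — Angular frequency: ω = 2π·f = 2π·225 = 1414 rad/s.
Step 2 — Component impedances:
  R1: Z = R = 2050 Ω
  L: Z = jωL = j·1414·0.005 = 0 + j7.069 Ω
  C: Z = 1/(jωC) = -j/(ω·C) = 0 - j5.944 Ω
Step 3 — Parallel branch: L || C = 1/(1/L + 1/C) = 0 - j37.37 Ω.
Step 4 — Series with R1: Z_total = R1 + (L || C) = 2050 - j37.37 Ω = 2050∠-1.0° Ω.
Step 5 — Source phasor: V = 27.5∠-90.0° V = 0 - j27.5 V.
Step 6 — Ohm's law: I = V / Z_total = (0 - j27.5) / (2050 - j37.37) = 0.0002444 - j0.01341 A.
Step 7 — Convert to polar: |I| = 0.01341 A, ∠I = -89.0°.

I = 0.01341∠-89.0° A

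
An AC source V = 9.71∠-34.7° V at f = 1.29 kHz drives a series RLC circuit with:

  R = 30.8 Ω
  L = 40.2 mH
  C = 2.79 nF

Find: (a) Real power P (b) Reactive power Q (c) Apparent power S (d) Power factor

Step 1 — Angular frequency: ω = 2π·f = 2π·1290 = 8105 rad/s.
Step 2 — Component impedances:
  R: Z = R = 30.8 Ω
  L: Z = jωL = j·8105·0.0402 = 0 + j325.8 Ω
  C: Z = 1/(jωC) = -j/(ω·C) = 0 - j4.422e+04 Ω
Step 3 — Series combination: Z_total = R + L + C = 30.8 - j4.389e+04 Ω = 4.389e+04∠-90.0° Ω.
Step 4 — Source phasor: V = 9.71∠-34.7° V = 7.983 - j5.528 V.
Step 5 — Current: I = V / Z = 0.0001261 + j0.0001818 A = 0.0002212∠55.3° A.
Step 6 — Complex power: S = V·I* = 1.507e-06 - j0.002148 VA.
Step 7 — Real power: P = Re(S) = 1.507e-06 W.
Step 8 — Reactive power: Q = Im(S) = -0.002148 VAR.
Step 9 — Apparent power: |S| = 0.002148 VA.
Step 10 — Power factor: PF = P/|S| = 0.0007017 (leading).

(a) P = 1.507e-06 W  (b) Q = -0.002148 VAR  (c) S = 0.002148 VA  (d) PF = 0.0007017 (leading)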